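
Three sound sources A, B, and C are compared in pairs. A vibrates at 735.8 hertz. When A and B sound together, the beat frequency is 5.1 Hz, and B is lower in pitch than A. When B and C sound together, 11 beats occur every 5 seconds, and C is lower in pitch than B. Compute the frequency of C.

B is below A, so f_B = 735.8 − 5.1 = 730.7 Hz.
B–C: Beat frequency = 11/5 = 2.2 Hz.
C is below B, so f_C = 730.7 − 2.2 = 728.5 Hz.

728.5 Hz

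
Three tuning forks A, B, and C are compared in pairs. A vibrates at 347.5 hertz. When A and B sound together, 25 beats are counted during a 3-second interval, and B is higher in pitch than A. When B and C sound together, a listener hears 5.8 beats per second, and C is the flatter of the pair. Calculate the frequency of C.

A–B: Beat frequency = 25/3 = 8.3333 Hz.
B is above A, so f_B = 347.5 + 8.3333 = 355.8333 Hz.
C is below B, so f_C = 355.8333 − 5.8 = 350.0333 Hz.

350.0333 Hz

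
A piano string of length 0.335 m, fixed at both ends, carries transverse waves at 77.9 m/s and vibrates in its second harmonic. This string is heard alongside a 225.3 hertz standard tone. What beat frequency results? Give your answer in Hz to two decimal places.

For a string fixed at both ends, f_n = n·v/(2L) = 2·77.9/(2·0.335) = 232.5373 Hz.
f_beat = |232.5373 − 225.3| = 7.24 Hz.

7.24 Hz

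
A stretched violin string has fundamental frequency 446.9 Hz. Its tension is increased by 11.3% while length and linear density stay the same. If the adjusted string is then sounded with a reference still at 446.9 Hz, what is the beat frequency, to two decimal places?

24.57 Hz

For a string, f ∝ √T, so the new frequency is 446.9·√1.113 = 471.4742 Hz.
f_beat = |471.4742 − 446.9| = 24.57 Hz.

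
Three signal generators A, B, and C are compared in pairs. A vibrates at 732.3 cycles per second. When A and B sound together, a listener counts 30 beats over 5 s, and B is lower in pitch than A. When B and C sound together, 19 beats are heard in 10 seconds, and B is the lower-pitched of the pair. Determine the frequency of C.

728.2 Hz

A–B: Beat frequency = 30/5 = 6 Hz.
B is below A, so f_B = 732.3 − 6 = 726.3 Hz.
B–C: Beat frequency = 19/10 = 1.9 Hz.
C is above B, so f_C = 726.3 + 1.9 = 728.2 Hz.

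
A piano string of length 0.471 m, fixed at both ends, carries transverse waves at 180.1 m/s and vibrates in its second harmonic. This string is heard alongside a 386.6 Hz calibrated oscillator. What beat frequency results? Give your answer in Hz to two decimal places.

4.22 Hz

For a string fixed at both ends, f_n = n·v/(2L) = 2·180.1/(2·0.471) = 382.3779 Hz.
f_beat = |382.3779 − 386.6| = 4.22 Hz.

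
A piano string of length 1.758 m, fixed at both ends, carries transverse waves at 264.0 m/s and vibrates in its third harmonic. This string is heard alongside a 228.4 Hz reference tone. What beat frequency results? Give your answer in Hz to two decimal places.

3.14 Hz

For a string fixed at both ends, f_n = n·v/(2L) = 3·264.0/(2·1.758) = 225.2560 Hz.
f_beat = |225.2560 − 228.4| = 3.14 Hz.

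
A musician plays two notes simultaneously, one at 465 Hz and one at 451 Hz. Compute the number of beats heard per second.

14 Hz

Beats arise from superposition of two nearby frequencies; the beat rate is |f₁ − f₂|.
|465 − 451| = 14 Hz.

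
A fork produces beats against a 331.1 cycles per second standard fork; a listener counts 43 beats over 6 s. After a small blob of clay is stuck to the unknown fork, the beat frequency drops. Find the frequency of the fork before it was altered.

338.2667 Hz

Beat frequency = 43/6 = 7.1667 Hz.
|f − 331.1| = 7.1667, so the fork was at either 323.9333 Hz or 338.2667 Hz.
Adding mass to a fork lowers its frequency; the adjustment lowers the fork's frequency.
The beat rate fell, so the adjustment moved the fork toward 331.1 Hz — it must have started above the reference.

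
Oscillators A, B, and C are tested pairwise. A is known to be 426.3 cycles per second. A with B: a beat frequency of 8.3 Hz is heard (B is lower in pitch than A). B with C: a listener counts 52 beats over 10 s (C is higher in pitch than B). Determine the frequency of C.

B is below A, so f_B = 426.3 − 8.3 = 418 Hz.
B–C: Beat frequency = 52/10 = 5.2 Hz.
C is above B, so f_C = 418 + 5.2 = 423.2 Hz.

423.2 Hz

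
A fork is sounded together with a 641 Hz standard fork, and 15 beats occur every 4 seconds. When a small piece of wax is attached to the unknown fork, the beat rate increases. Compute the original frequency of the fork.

Beat frequency = 15/4 = 3.75 Hz.
|f − 641| = 3.75, so the fork was at either 637.25 Hz or 644.75 Hz.
Loading a fork with wax lowers its frequency; the adjustment lowers the fork's frequency.
The beat rate rose, so the adjustment moved the fork further from 641 Hz — it was already below the reference.

637.25 Hz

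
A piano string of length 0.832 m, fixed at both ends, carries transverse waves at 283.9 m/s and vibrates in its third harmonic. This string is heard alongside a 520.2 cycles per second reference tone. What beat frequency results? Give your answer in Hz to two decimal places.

For a string fixed at both ends, f_n = n·v/(2L) = 3·283.9/(2·0.832) = 511.8389 Hz.
f_beat = |511.8389 − 520.2| = 8.36 Hz.

8.36 Hz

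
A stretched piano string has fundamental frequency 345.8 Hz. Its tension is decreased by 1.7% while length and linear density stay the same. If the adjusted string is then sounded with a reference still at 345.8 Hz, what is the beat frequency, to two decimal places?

For a string, f ∝ √T, so the new frequency is 345.8·√0.983 = 342.8481 Hz.
f_beat = |342.8481 − 345.8| = 2.95 Hz.

2.95 Hz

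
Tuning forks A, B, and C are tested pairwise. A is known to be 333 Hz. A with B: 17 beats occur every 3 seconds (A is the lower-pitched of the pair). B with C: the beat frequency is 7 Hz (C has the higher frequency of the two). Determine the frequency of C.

345.6667 Hz

A–B: Beat frequency = 17/3 = 5.6667 Hz.
B is above A, so f_B = 333 + 5.6667 = 338.6667 Hz.
C is above B, so f_C = 338.6667 + 7 = 345.6667 Hz.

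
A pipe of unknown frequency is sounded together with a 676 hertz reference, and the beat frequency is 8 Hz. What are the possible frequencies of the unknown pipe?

668 Hz or 684 Hz

|f − 676| = 8, so f = 676 ± 8.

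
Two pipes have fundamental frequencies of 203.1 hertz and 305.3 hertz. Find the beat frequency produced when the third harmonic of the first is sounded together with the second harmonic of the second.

1.3 Hz

Third harmonic of the first: 3·203.1 = 609.3 Hz.
Second harmonic of the second: 2·305.3 = 610.6 Hz.
f_beat = |609.3 − 610.6| = 1.3 Hz.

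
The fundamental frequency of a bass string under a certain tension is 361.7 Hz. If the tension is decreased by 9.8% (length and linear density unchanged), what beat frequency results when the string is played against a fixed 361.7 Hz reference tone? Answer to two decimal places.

For a string, f ∝ √T, so the new frequency is 361.7·√0.902 = 343.5198 Hz.
f_beat = |343.5198 − 361.7| = 18.18 Hz.

18.18 Hz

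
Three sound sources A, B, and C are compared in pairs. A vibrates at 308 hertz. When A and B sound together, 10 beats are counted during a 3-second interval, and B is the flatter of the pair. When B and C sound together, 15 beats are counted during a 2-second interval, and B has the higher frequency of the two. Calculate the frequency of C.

A–B: Beat frequency = 10/3 = 3.3333 Hz.
B is below A, so f_B = 308 − 3.3333 = 304.6667 Hz.
B–C: Beat frequency = 15/2 = 7.5 Hz.
C is below B, so f_C = 304.6667 − 7.5 = 297.1667 Hz.

297.1667 Hz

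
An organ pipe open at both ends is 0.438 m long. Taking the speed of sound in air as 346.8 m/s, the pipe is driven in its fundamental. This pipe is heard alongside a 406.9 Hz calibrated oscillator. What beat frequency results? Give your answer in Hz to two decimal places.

11.01 Hz

Open pipe: f_n = n·v/(2L) = 1·346.8/(2·0.438) = 395.8904 Hz.
f_beat = |395.8904 − 406.9| = 11.01 Hz.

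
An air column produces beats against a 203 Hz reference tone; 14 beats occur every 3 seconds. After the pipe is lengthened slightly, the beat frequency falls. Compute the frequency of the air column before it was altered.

Beat frequency = 14/3 = 4.6667 Hz.
|f − 203| = 4.6667, so the air column was at either 198.3333 Hz or 207.6667 Hz.
A longer pipe has a lower fundamental; the adjustment lowers the air column's frequency.
The beat rate fell, so the adjustment moved the air column toward 203 Hz — it must have started above the reference.

207.6667 Hz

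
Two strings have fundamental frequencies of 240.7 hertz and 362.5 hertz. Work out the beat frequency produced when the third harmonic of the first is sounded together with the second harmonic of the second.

2.9 Hz

Third harmonic of the first: 3·240.7 = 722.1 Hz.
Second harmonic of the second: 2·362.5 = 725.0 Hz.
f_beat = |722.1 − 725.0| = 2.9 Hz.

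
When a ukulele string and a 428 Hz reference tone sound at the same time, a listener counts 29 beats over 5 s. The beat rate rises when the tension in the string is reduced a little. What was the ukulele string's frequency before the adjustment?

Beat frequency = 29/5 = 5.8 Hz.
|f − 428| = 5.8, so the ukulele string was at either 422.2 Hz or 433.8 Hz.
Lower tension means lower frequency; the adjustment lowers the ukulele string's frequency.
The beat rate rose, so the adjustment moved the ukulele string further from 428 Hz — it was already below the reference.

422.2 Hz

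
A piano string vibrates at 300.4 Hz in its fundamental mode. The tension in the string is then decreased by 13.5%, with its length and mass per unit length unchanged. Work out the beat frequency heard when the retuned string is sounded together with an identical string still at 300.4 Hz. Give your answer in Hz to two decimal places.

For a string, f ∝ √T, so the new frequency is 300.4·√0.865 = 279.3882 Hz.
f_beat = |279.3882 − 300.4| = 21.01 Hz.

21.01 Hz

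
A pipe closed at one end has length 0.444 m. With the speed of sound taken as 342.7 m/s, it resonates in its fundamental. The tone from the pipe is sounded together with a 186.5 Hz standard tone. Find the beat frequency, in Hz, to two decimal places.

Closed pipe (odd harmonics): f_n = n·v/(4L) = 1·342.7/(4·0.444) = 192.9617 Hz.
f_beat = |192.9617 − 186.5| = 6.46 Hz.

6.46 Hz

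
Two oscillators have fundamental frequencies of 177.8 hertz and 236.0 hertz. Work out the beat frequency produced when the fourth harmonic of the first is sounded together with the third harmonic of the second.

Fourth harmonic of the first: 4·177.8 = 711.2 Hz.
Third harmonic of the second: 3·236.0 = 708.0 Hz.
f_beat = |711.2 − 708.0| = 3.2 Hz.

3.2 Hz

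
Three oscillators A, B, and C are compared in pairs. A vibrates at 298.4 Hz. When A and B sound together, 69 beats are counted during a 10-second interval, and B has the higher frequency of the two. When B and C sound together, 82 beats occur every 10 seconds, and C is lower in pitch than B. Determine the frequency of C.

A–B: Beat frequency = 69/10 = 6.9 Hz.
B is above A, so f_B = 298.4 + 6.9 = 305.3 Hz.
B–C: Beat frequency = 82/10 = 8.2 Hz.
C is below B, so f_C = 305.3 − 8.2 = 297.1 Hz.

297.1 Hz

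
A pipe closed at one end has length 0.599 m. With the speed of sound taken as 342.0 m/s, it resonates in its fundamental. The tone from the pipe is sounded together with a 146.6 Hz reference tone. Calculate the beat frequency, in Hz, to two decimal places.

3.86 Hz

Closed pipe (odd harmonics): f_n = n·v/(4L) = 1·342.0/(4·0.599) = 142.7379 Hz.
f_beat = |142.7379 − 146.6| = 3.86 Hz.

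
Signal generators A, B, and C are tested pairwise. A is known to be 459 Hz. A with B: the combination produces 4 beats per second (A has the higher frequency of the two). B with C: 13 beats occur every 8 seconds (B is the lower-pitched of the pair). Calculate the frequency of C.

456.625 Hz

B is below A, so f_B = 459 − 4 = 455 Hz.
B–C: Beat frequency = 13/8 = 1.625 Hz.
C is above B, so f_C = 455 + 1.625 = 456.625 Hz.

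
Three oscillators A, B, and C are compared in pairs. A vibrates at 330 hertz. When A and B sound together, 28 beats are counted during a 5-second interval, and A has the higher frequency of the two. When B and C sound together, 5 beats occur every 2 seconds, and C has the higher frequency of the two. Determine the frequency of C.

326.9 Hz

A–B: Beat frequency = 28/5 = 5.6 Hz.
B is below A, so f_B = 330 − 5.6 = 324.4 Hz.
B–C: Beat frequency = 5/2 = 2.5 Hz.
C is above B, so f_C = 324.4 + 2.5 = 326.9 Hz.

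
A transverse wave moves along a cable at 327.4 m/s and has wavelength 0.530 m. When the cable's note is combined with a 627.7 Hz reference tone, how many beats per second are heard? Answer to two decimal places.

Source frequency f = v/λ = 327.4/0.530 = 617.7358 Hz.
f_beat = |617.7358 − 627.7| = 9.96 Hz.

9.96 Hz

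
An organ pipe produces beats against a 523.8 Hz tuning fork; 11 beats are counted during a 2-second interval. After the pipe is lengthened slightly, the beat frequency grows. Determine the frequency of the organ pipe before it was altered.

518.3 Hz

Beat frequency = 11/2 = 5.5 Hz.
|f − 523.8| = 5.5, so the organ pipe was at either 518.3 Hz or 529.3 Hz.
A longer pipe has a lower fundamental; the adjustment lowers the organ pipe's frequency.
The beat rate rose, so the adjustment moved the organ pipe further from 523.8 Hz — it was already below the reference.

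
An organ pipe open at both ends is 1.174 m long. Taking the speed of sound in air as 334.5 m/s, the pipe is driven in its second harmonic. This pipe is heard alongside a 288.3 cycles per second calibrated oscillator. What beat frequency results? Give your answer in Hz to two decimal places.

Open pipe: f_n = n·v/(2L) = 2·334.5/(2·1.174) = 284.9233 Hz.
f_beat = |284.9233 − 288.3| = 3.38 Hz.

3.38 Hz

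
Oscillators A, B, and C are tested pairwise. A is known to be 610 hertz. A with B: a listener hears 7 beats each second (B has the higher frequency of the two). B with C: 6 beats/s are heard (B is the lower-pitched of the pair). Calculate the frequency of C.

B is above A, so f_B = 610 + 7 = 617 Hz.
C is above B, so f_C = 617 + 6 = 623 Hz.

623 Hz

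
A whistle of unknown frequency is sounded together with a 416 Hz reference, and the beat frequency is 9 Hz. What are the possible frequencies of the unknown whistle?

|f − 416| = 9, so f = 416 ± 9.

407 Hz or 425 Hz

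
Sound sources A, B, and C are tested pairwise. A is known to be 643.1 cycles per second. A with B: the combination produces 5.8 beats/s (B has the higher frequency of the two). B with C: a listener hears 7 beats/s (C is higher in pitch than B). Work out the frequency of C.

655.9 Hz

B is above A, so f_B = 643.1 + 5.8 = 648.9 Hz.
C is above B, so f_C = 648.9 + 7 = 655.9 Hz.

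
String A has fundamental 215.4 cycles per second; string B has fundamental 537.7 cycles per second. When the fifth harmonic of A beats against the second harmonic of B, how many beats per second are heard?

Fifth harmonic of the first: 5·215.4 = 1077.0 Hz.
Second harmonic of the second: 2·537.7 = 1075.4 Hz.
f_beat = |1077.0 − 1075.4| = 1.6 Hz.

1.6 Hz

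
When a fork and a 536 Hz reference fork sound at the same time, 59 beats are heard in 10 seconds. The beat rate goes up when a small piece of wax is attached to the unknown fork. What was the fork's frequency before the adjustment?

Beat frequency = 59/10 = 5.9 Hz.
|f − 536| = 5.9, so the fork was at either 530.1 Hz or 541.9 Hz.
Loading a fork with wax lowers its frequency; the adjustment lowers the fork's frequency.
The beat rate rose, so the adjustment moved the fork further from 536 Hz — it was already below the reference.

530.1 Hz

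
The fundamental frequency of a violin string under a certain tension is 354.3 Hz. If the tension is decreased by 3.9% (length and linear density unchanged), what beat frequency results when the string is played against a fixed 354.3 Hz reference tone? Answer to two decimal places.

For a string, f ∝ √T, so the new frequency is 354.3·√0.961 = 347.3224 Hz.
f_beat = |347.3224 − 354.3| = 6.98 Hz.

6.98 Hz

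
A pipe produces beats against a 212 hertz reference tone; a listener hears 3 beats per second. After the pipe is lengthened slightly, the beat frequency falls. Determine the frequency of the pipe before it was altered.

215 Hz

|f − 212| = 3, so the pipe was at either 209 Hz or 215 Hz.
A longer pipe has a lower fundamental; the adjustment lowers the pipe's frequency.
The beat rate fell, so the adjustment moved the pipe toward 212 Hz — it must have started above the reference.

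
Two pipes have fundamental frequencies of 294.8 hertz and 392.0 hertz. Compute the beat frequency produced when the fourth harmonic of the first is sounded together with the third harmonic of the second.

Fourth harmonic of the first: 4·294.8 = 1179.2 Hz.
Third harmonic of the second: 3·392.0 = 1176.0 Hz.
f_beat = |1179.2 − 1176.0| = 3.2 Hz.

3.2 Hz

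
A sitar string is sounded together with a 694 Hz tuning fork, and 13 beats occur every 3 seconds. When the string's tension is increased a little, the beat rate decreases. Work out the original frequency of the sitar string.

689.6667 Hz

Beat frequency = 13/3 = 4.3333 Hz.
|f − 694| = 4.3333, so the sitar string was at either 689.6667 Hz or 698.3333 Hz.
Higher tension means higher frequency; the adjustment raises the sitar string's frequency.
The beat rate fell, so the adjustment moved the sitar string toward 694 Hz — it must have started below the reference.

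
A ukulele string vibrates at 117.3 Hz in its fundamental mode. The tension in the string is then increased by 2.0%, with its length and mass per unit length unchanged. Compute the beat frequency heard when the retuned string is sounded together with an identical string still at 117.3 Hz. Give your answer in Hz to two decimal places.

1.17 Hz

For a string, f ∝ √T, so the new frequency is 117.3·√1.020 = 118.4672 Hz.
f_beat = |118.4672 − 117.3| = 1.17 Hz.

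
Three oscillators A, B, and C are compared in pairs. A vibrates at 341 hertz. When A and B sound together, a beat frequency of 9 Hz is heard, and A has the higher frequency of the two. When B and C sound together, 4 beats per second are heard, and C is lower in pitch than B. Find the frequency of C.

B is below A, so f_B = 341 − 9 = 332 Hz.
C is below B, so f_C = 332 − 4 = 328 Hz.

328 Hz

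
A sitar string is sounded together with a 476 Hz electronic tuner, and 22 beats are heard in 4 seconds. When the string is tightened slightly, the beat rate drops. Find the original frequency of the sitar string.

470.5 Hz

Beat frequency = 22/4 = 5.5 Hz.
|f − 476| = 5.5, so the sitar string was at either 470.5 Hz or 481.5 Hz.
Increasing tension raises a string's frequency; the adjustment raises the sitar string's frequency.
The beat rate fell, so the adjustment moved the sitar string toward 476 Hz — it must have started below the reference.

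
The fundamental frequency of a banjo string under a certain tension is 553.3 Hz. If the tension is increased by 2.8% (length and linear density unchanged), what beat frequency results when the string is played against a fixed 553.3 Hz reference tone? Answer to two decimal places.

7.69 Hz

For a string, f ∝ √T, so the new frequency is 553.3·√1.028 = 560.9927 Hz.
f_beat = |560.9927 − 553.3| = 7.69 Hz.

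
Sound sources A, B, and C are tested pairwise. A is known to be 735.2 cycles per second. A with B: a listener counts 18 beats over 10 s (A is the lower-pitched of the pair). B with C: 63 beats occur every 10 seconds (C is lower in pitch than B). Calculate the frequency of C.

730.7 Hz

A–B: Beat frequency = 18/10 = 1.8 Hz.
B is above A, so f_B = 735.2 + 1.8 = 737 Hz.
B–C: Beat frequency = 63/10 = 6.3 Hz.
C is below B, so f_C = 737 − 6.3 = 730.7 Hz.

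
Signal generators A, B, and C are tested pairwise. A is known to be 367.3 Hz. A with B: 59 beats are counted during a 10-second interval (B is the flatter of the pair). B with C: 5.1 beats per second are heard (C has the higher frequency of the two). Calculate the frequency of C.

366.5 Hz

A–B: Beat frequency = 59/10 = 5.9 Hz.
B is below A, so f_B = 367.3 − 5.9 = 361.4 Hz.
C is above B, so f_C = 361.4 + 5.1 = 366.5 Hz.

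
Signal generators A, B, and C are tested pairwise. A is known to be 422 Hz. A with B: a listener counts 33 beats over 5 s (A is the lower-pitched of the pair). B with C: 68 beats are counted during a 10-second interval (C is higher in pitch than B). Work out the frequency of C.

435.4 Hz

A–B: Beat frequency = 33/5 = 6.6 Hz.
B is above A, so f_B = 422 + 6.6 = 428.6 Hz.
B–C: Beat frequency = 68/10 = 6.8 Hz.
C is above B, so f_C = 428.6 + 6.8 = 435.4 Hz.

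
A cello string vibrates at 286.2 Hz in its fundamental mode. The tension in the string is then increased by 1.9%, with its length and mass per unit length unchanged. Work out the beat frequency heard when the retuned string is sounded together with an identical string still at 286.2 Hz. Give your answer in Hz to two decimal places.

2.71 Hz

For a string, f ∝ √T, so the new frequency is 286.2·√1.019 = 288.9061 Hz.
f_beat = |288.9061 − 286.2| = 2.71 Hz.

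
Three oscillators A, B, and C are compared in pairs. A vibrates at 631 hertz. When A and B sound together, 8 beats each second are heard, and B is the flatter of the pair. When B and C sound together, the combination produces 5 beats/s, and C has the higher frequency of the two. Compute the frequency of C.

628 Hz

B is below A, so f_B = 631 − 8 = 623 Hz.
C is above B, so f_C = 623 + 5 = 628 Hz.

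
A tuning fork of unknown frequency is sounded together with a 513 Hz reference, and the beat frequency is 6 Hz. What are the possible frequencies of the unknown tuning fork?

|f − 513| = 6, so f = 513 ± 6.

507 Hz or 519 Hz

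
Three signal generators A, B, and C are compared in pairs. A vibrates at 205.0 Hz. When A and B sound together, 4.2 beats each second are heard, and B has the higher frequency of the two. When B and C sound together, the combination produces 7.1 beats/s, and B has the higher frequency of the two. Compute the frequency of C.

B is above A, so f_B = 205.0 + 4.2 = 209.2 Hz.
C is below B, so f_C = 209.2 − 7.1 = 202.1 Hz.

202.1 Hz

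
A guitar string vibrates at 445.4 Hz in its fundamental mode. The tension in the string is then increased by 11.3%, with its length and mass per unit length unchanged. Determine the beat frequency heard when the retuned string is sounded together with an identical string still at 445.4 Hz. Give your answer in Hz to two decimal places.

For a string, f ∝ √T, so the new frequency is 445.4·√1.113 = 469.8917 Hz.
f_beat = |469.8917 − 445.4| = 24.49 Hz.

24.49 Hz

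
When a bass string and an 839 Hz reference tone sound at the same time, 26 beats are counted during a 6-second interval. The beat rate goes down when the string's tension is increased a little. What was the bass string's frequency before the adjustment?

Beat frequency = 26/6 = 4.3333 Hz.
|f − 839| = 4.3333, so the bass string was at either 834.6667 Hz or 843.3333 Hz.
Higher tension means higher frequency; the adjustment raises the bass string's frequency.
The beat rate fell, so the adjustment moved the bass string toward 839 Hz — it must have started below the reference.

834.6667 Hz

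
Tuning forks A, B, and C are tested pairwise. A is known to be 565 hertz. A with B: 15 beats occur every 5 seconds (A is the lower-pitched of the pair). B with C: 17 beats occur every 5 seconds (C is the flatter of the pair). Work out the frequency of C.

564.6 Hz

A–B: Beat frequency = 15/5 = 3 Hz.
B is above A, so f_B = 565 + 3 = 568 Hz.
B–C: Beat frequency = 17/5 = 3.4 Hz.
C is below B, so f_C = 568 − 3.4 = 564.6 Hz.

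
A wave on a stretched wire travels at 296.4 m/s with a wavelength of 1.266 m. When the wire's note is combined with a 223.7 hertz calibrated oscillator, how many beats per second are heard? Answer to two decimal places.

10.42 Hz

Source frequency f = v/λ = 296.4/1.266 = 234.1232 Hz.
f_beat = |234.1232 − 223.7| = 10.42 Hz.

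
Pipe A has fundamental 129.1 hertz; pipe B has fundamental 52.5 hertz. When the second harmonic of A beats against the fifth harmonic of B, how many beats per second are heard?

Second harmonic of the first: 2·129.1 = 258.2 Hz.
Fifth harmonic of the second: 5·52.5 = 262.5 Hz.
f_beat = |258.2 − 262.5| = 4.3 Hz.

4.3 Hz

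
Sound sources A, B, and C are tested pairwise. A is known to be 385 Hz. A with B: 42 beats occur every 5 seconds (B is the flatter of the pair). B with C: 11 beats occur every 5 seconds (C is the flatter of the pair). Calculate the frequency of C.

374.4 Hz

A–B: Beat frequency = 42/5 = 8.4 Hz.
B is below A, so f_B = 385 − 8.4 = 376.6 Hz.
B–C: Beat frequency = 11/5 = 2.2 Hz.
C is below B, so f_C = 376.6 − 2.2 = 374.4 Hz.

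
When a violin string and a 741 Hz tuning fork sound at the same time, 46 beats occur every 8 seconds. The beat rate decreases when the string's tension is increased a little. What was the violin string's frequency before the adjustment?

735.25 Hz

Beat frequency = 46/8 = 5.75 Hz.
|f − 741| = 5.75, so the violin string was at either 735.25 Hz or 746.75 Hz.
Higher tension means higher frequency; the adjustment raises the violin string's frequency.
The beat rate fell, so the adjustment moved the violin string toward 741 Hz — it must have started below the reference.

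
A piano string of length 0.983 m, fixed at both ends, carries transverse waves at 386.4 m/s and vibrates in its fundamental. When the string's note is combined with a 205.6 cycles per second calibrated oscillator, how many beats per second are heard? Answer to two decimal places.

9.06 Hz

For a string fixed at both ends, f_n = n·v/(2L) = 1·386.4/(2·0.983) = 196.5412 Hz.
f_beat = |196.5412 − 205.6| = 9.06 Hz.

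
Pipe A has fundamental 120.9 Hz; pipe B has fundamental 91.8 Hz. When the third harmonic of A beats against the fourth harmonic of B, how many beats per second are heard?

4.5 Hz

Third harmonic of the first: 3·120.9 = 362.7 Hz.
Fourth harmonic of the second: 4·91.8 = 367.2 Hz.
f_beat = |362.7 − 367.2| = 4.5 Hz.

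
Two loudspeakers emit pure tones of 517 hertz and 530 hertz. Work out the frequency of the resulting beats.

13 Hz

f_beat = |f₁ − f₂|.
|517 − 530| = 13 Hz.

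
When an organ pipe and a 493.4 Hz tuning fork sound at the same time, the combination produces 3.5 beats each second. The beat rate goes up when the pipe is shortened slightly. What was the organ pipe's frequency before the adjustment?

496.9 Hz

|f − 493.4| = 3.5, so the organ pipe was at either 489.9 Hz or 496.9 Hz.
A shorter pipe has a higher fundamental; the adjustment raises the organ pipe's frequency.
The beat rate rose, so the adjustment moved the organ pipe further from 493.4 Hz — it was already above the reference.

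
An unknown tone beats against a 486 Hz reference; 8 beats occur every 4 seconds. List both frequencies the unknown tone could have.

484 Hz or 488 Hz

Beat frequency = 8/4 = 2 Hz.
|f − 486| = 2, so f = 486 ± 2.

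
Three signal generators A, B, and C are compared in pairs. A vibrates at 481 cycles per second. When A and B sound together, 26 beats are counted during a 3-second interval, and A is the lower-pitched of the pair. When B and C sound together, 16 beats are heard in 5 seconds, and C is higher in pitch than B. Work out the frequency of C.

A–B: Beat frequency = 26/3 = 8.6667 Hz.
B is above A, so f_B = 481 + 8.6667 = 489.6667 Hz.
B–C: Beat frequency = 16/5 = 3.2 Hz.
C is above B, so f_C = 489.6667 + 3.2 = 492.8667 Hz.

492.8667 Hz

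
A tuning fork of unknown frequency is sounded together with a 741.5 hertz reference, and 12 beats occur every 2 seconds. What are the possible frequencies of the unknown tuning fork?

Beat frequency = 12/2 = 6 Hz.
|f − 741.5| = 6, so f = 741.5 ± 6.

735.5 Hz or 747.5 Hz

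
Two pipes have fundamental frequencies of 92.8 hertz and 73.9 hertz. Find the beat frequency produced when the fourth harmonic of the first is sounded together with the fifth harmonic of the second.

Fourth harmonic of the first: 4·92.8 = 371.2 Hz.
Fifth harmonic of the second: 5·73.9 = 369.5 Hz.
f_beat = |371.2 − 369.5| = 1.7 Hz.

1.7 Hz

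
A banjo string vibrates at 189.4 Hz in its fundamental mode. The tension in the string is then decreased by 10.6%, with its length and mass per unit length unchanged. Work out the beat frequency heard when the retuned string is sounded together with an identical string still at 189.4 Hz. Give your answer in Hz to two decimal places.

10.32 Hz

For a string, f ∝ √T, so the new frequency is 189.4·√0.894 = 179.0807 Hz.
f_beat = |179.0807 − 189.4| = 10.32 Hz.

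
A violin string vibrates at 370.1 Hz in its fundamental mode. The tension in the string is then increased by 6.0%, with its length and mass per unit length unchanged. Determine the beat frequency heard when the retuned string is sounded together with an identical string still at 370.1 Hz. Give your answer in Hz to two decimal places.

10.94 Hz

For a string, f ∝ √T, so the new frequency is 370.1·√1.060 = 381.0413 Hz.
f_beat = |381.0413 − 370.1| = 10.94 Hz.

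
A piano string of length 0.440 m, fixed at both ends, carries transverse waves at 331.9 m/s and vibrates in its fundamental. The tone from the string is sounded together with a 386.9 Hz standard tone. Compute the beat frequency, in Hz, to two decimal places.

For a string fixed at both ends, f_n = n·v/(2L) = 1·331.9/(2·0.440) = 377.1591 Hz.
f_beat = |377.1591 − 386.9| = 9.74 Hz.

9.74 Hz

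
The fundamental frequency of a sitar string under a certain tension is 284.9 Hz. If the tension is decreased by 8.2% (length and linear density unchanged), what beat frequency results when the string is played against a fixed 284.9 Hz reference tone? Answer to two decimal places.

For a string, f ∝ √T, so the new frequency is 284.9·√0.918 = 272.9693 Hz.
f_beat = |272.9693 − 284.9| = 11.93 Hz.

11.93 Hz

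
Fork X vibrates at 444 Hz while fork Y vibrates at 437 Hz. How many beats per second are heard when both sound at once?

7 Hz

f_beat = |f₁ − f₂|.
|444 − 437| = 7 Hz.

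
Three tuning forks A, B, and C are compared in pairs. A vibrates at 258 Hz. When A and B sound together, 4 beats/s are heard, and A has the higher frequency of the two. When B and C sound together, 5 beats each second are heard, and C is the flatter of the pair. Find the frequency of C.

249 Hz

B is below A, so f_B = 258 − 4 = 254 Hz.
C is below B, so f_C = 254 − 5 = 249 Hz.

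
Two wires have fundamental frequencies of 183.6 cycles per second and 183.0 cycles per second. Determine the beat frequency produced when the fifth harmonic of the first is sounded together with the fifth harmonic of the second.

Fifth harmonic of the first: 5·183.6 = 918.0 Hz.
Fifth harmonic of the second: 5·183.0 = 915.0 Hz.
f_beat = |918.0 − 915.0| = 3.0 Hz.

3.0 Hz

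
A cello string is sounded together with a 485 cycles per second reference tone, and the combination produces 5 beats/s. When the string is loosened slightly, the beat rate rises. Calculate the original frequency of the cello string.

|f − 485| = 5, so the cello string was at either 480 Hz or 490 Hz.
Reducing tension lowers a string's frequency; the adjustment lowers the cello string's frequency.
The beat rate rose, so the adjustment moved the cello string further from 485 Hz — it was already below the reference.

480 Hz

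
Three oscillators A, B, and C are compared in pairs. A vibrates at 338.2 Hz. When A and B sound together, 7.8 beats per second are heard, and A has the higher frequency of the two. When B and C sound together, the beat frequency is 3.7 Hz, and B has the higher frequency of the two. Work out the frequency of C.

326.7 Hz

B is below A, so f_B = 338.2 − 7.8 = 330.4 Hz.
C is below B, so f_C = 330.4 − 3.7 = 326.7 Hz.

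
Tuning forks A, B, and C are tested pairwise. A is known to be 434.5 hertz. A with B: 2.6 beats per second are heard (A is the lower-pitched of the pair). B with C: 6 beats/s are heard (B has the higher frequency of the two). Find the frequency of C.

431.1 Hz

B is above A, so f_B = 434.5 + 2.6 = 437.1 Hz.
C is below B, so f_C = 437.1 − 6 = 431.1 Hz.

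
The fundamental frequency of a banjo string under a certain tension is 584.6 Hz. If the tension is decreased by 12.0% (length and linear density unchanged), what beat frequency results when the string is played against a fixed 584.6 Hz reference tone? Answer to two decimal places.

For a string, f ∝ √T, so the new frequency is 584.6·√0.880 = 548.4034 Hz.
f_beat = |548.4034 − 584.6| = 36.20 Hz.

36.20 Hz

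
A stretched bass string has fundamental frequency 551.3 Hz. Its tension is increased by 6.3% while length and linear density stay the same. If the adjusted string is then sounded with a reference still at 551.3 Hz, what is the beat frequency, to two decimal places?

17.10 Hz

For a string, f ∝ √T, so the new frequency is 551.3·√1.063 = 568.4007 Hz.
f_beat = |568.4007 − 551.3| = 17.10 Hz.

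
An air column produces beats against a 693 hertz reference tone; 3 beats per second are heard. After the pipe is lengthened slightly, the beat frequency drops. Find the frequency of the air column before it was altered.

|f − 693| = 3, so the air column was at either 690 Hz or 696 Hz.
A longer pipe has a lower fundamental; the adjustment lowers the air column's frequency.
The beat rate fell, so the adjustment moved the air column toward 693 Hz — it must have started above the reference.

696 Hz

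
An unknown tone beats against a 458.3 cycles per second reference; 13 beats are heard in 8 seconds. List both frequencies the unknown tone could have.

456.675 Hz or 459.925 Hz

Beat frequency = 13/8 = 1.625 Hz.
|f − 458.3| = 1.625, so f = 458.3 ± 1.625.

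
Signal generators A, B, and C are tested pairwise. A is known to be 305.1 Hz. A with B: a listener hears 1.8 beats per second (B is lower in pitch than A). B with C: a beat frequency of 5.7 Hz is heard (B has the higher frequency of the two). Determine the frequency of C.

B is below A, so f_B = 305.1 − 1.8 = 303.3 Hz.
C is below B, so f_C = 303.3 − 5.7 = 297.6 Hz.

297.6 Hz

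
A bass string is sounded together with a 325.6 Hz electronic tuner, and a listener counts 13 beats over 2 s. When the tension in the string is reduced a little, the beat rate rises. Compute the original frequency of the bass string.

Beat frequency = 13/2 = 6.5 Hz.
|f − 325.6| = 6.5, so the bass string was at either 319.1 Hz or 332.1 Hz.
Lower tension means lower frequency; the adjustment lowers the bass string's frequency.
The beat rate rose, so the adjustment moved the bass string further from 325.6 Hz — it was already below the reference.

319.1 Hz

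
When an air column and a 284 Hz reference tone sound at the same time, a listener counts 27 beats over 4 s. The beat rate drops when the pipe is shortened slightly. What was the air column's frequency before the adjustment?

277.25 Hz

Beat frequency = 27/4 = 6.75 Hz.
|f − 284| = 6.75, so the air column was at either 277.25 Hz or 290.75 Hz.
A shorter pipe has a higher fundamental; the adjustment raises the air column's frequency.
The beat rate fell, so the adjustment moved the air column toward 284 Hz — it must have started below the reference.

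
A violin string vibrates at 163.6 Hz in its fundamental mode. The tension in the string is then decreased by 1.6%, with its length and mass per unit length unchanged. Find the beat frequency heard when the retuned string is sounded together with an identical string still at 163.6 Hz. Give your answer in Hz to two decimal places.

1.31 Hz

For a string, f ∝ √T, so the new frequency is 163.6·√0.984 = 162.2859 Hz.
f_beat = |162.2859 − 163.6| = 1.31 Hz.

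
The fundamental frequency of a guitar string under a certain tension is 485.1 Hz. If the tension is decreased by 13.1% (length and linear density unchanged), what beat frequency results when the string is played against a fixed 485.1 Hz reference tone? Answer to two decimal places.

For a string, f ∝ √T, so the new frequency is 485.1·√0.869 = 452.2110 Hz.
f_beat = |452.2110 − 485.1| = 32.89 Hz.

32.89 Hz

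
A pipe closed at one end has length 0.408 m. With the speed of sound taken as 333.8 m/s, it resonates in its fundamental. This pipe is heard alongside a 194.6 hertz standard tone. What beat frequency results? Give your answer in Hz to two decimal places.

Closed pipe (odd harmonics): f_n = n·v/(4L) = 1·333.8/(4·0.408) = 204.5343 Hz.
f_beat = |204.5343 − 194.6| = 9.93 Hz.

9.93 Hz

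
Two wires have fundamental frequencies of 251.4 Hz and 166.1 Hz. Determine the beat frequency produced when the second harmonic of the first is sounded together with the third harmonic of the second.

Second harmonic of the first: 2·251.4 = 502.8 Hz.
Third harmonic of the second: 3·166.1 = 498.3 Hz.
f_beat = |502.8 − 498.3| = 4.5 Hz.

4.5 Hz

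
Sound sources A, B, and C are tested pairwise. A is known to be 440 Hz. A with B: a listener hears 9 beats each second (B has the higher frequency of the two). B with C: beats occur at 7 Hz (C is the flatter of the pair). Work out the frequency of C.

442 Hz

B is above A, so f_B = 440 + 9 = 449 Hz.
C is below B, so f_C = 449 − 7 = 442 Hz.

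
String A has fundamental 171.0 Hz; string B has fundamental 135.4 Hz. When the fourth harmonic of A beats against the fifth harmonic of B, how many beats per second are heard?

7.0 Hz

Fourth harmonic of the first: 4·171.0 = 684.0 Hz.
Fifth harmonic of the second: 5·135.4 = 677.0 Hz.
f_beat = |684.0 − 677.0| = 7.0 Hz.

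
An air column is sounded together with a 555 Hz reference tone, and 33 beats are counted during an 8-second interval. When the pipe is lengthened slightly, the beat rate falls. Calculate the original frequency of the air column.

559.125 Hz

Beat frequency = 33/8 = 4.125 Hz.
|f − 555| = 4.125, so the air column was at either 550.875 Hz or 559.125 Hz.
A longer pipe has a lower fundamental; the adjustment lowers the air column's frequency.
The beat rate fell, so the adjustment moved the air column toward 555 Hz — it must have started above the reference.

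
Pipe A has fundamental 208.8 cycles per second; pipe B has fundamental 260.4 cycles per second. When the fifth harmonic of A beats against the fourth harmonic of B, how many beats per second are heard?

2.4 Hz

Fifth harmonic of the first: 5·208.8 = 1044.0 Hz.
Fourth harmonic of the second: 4·260.4 = 1041.6 Hz.
f_beat = |1044.0 − 1041.6| = 2.4 Hz.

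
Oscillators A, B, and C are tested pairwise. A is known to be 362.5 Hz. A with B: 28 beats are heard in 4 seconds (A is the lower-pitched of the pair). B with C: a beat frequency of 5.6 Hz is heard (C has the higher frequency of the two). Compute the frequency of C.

A–B: Beat frequency = 28/4 = 7 Hz.
B is above A, so f_B = 362.5 + 7 = 369.5 Hz.
C is above B, so f_C = 369.5 + 5.6 = 375.1 Hz.

375.1 Hz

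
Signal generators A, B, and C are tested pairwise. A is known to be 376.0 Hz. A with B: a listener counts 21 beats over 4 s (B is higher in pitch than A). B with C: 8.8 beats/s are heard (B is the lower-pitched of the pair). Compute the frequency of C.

A–B: Beat frequency = 21/4 = 5.25 Hz.
B is above A, so f_B = 376.0 + 5.25 = 381.25 Hz.
C is above B, so f_C = 381.25 + 8.8 = 390.05 Hz.

390.05 Hz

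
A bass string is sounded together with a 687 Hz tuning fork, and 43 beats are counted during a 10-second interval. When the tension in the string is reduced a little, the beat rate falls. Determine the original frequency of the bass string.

Beat frequency = 43/10 = 4.3 Hz.
|f − 687| = 4.3, so the bass string was at either 682.7 Hz or 691.3 Hz.
Lower tension means lower frequency; the adjustment lowers the bass string's frequency.
The beat rate fell, so the adjustment moved the bass string toward 687 Hz — it must have started above the reference.

691.3 Hz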